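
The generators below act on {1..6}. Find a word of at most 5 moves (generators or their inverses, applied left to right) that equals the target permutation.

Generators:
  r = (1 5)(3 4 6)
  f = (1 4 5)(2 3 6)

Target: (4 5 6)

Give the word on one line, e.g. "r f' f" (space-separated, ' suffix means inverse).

  after r': (1 5)(3 6 4)
  after f: (2 3)(4 6 5)
  after r': (1 5 3 2 6)
  after f': (1 4)(2 3 6 5)
  after f': (4 5 6)

r' f r' f' f'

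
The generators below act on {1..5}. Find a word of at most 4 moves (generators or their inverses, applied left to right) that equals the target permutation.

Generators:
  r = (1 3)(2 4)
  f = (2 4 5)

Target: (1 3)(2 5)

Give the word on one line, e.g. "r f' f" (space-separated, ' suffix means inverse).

  after f': (2 5 4)
  after r: (1 3)(2 5)

f' r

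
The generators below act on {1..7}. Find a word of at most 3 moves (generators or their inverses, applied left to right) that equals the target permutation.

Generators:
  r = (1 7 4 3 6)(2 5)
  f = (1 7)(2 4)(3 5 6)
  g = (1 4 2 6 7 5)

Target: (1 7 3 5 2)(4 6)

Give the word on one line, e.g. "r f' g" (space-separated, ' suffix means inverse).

f' r' f

  after f': (1 7)(2 4)(3 6 5)
  after r': (2 7 6)(4 5)
  after f: (1 7 3 5 2)(4 6)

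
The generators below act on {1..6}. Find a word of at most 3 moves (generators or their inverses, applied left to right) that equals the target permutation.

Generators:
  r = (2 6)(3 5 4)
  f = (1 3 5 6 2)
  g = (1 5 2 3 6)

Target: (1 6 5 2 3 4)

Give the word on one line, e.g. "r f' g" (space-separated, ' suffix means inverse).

r' g'

  after r': (2 6)(3 4 5)
  after g': (1 6 5 2 3 4)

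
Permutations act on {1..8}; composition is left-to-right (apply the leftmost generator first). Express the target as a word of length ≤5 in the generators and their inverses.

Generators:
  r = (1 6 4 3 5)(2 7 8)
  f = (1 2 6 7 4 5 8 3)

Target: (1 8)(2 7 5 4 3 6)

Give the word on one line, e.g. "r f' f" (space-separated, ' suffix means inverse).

  after r': (1 5 3 4 6)(2 8 7)
  after r': (1 3 6 5 4)(2 7 8)
  after r': (1 4 5 6 3)
  after f: (1 5 7 4 8 3 2 6)
  after f: (1 8)(2 7 5 4 3 6)

r' r' r' f f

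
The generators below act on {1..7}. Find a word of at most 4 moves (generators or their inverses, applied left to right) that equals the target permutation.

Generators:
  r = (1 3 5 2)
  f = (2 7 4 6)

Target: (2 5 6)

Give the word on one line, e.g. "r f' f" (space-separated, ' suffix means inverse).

  after f: (2 7 4 6)
  after r: (1 3 5 2 7 4 6)
  after f': (1 3 5 6)
  after r': (2 5 6)

f r f' r'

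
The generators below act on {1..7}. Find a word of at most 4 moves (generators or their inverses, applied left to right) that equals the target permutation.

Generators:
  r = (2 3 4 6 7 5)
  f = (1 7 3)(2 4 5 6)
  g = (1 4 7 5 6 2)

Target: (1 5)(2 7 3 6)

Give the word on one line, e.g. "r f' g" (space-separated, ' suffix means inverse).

f' g f' r

  after f': (1 3 7)(2 6 5 4)
  after g: (1 3 5 7 4)
  after f': (1 7 2 6 5)(3 4)
  after r: (1 5)(2 7 3 6)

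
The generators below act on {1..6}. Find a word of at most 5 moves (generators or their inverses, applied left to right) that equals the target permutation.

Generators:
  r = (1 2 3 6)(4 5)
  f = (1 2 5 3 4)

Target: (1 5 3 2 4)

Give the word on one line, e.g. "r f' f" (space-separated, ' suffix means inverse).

r f r r

  after r: (1 2 3 6)(4 5)
  after f: (1 5)(2 4 3 6)
  after r: (1 4 6 3)(2 5)
  after r: (1 5 3 2 4)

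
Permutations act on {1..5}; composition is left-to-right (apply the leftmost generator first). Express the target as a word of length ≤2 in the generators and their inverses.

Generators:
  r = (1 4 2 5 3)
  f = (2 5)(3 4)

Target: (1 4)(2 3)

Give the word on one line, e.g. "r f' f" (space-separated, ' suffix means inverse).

  after f': (2 5)(3 4)
  after r: (1 4)(2 3)

f' r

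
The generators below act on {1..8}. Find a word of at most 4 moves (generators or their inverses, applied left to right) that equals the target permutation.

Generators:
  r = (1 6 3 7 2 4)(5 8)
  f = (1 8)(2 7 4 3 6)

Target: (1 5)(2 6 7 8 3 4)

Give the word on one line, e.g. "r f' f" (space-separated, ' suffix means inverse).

f r f'

  after f: (1 8)(2 7 4 3 6)
  after r: (1 5 8 6 4 7)
  after f': (1 5)(2 6 7 8 3 4)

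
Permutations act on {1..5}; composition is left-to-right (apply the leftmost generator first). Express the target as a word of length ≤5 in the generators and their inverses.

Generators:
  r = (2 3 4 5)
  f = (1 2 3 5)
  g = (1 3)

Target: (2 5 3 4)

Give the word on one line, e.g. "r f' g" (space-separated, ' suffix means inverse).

g' f' r' g f

  after g': (1 3)
  after f': (1 2)(3 5)
  after r': (1 5 2)(3 4)
  after g: (1 5 2 3 4)
  after f: (2 5 3 4)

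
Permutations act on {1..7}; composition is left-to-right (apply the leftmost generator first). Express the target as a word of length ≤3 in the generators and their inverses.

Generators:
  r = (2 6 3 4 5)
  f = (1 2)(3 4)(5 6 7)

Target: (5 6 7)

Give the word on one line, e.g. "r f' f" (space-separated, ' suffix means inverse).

f' f'

  after f': (1 2)(3 4)(5 7 6)
  after f': (5 6 7)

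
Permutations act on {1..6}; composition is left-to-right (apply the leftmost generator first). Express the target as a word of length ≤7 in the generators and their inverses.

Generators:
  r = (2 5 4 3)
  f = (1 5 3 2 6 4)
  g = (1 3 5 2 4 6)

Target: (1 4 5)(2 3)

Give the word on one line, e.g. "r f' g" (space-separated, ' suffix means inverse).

g r' f r f'

  after g: (1 3 5 2 4 6)
  after r': (1 4 6)(2 5 3)
  after f: (2 3 6 5)
  after r: (3 6 4)
  after f': (1 4 5)(2 3)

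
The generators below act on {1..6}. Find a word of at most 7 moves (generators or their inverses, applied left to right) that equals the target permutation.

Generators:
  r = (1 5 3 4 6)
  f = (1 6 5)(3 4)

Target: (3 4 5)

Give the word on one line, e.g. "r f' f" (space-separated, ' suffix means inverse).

r f' r f r

  after r: (1 5 3 4 6)
  after f': (1 6 5 4)
  after r: (3 4 5 6)
  after f: (1 6 4)
  after r: (3 4 5)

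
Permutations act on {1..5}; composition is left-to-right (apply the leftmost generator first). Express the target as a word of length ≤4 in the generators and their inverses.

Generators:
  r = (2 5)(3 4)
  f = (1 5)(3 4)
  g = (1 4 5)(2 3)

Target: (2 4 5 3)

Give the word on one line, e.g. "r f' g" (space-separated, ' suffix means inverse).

f' g r'

  after f': (1 5)(3 4)
  after g: (2 3 5 4)
  after r': (2 4 5 3)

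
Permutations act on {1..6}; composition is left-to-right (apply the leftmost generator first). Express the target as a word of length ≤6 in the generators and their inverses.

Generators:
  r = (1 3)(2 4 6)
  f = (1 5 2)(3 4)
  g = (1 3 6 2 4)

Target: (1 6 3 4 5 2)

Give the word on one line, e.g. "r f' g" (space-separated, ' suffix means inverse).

f f r r f'

  after f: (1 5 2)(3 4)
  after f: (1 2 5)
  after r: (1 4 6 2 5 3)
  after r: (1 6 4 2 5)
  after f': (1 6 3 4 5 2)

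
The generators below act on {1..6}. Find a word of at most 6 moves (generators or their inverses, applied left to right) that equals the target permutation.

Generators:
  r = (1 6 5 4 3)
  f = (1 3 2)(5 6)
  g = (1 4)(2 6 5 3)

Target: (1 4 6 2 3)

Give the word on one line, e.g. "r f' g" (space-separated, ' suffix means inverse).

f' f' g' r

  after f': (1 2 3)(5 6)
  after f': (1 3 2)
  after g': (1 5 6 2 4)
  after r: (1 4 6 2 3)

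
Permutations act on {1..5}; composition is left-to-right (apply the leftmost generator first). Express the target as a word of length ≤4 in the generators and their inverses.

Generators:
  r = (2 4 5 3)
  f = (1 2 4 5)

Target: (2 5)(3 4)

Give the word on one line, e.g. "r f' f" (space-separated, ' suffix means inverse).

  after r: (2 4 5 3)
  after r: (2 5)(3 4)

r r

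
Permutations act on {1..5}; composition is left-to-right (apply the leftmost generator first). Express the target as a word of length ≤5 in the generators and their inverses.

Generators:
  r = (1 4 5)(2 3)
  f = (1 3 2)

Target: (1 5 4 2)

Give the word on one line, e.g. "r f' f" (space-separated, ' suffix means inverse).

  after r': (1 5 4)(2 3)
  after f: (1 5 4 3)
  after f: (1 5 4 2)

r' f f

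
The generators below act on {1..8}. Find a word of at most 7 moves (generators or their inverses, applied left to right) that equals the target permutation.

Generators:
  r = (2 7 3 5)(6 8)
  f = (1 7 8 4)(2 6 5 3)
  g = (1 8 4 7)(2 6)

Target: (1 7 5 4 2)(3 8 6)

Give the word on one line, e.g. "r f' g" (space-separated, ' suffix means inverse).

  after r: (2 7 3 5)(6 8)
  after g': (1 7 3 5 6)(2 4 8)
  after r: (1 3 2 4 6)(5 8 7)
  after f: (1 2)(3 6 7)(4 5)
  after r: (1 7 5 4 2)(3 8 6)

r g' r f r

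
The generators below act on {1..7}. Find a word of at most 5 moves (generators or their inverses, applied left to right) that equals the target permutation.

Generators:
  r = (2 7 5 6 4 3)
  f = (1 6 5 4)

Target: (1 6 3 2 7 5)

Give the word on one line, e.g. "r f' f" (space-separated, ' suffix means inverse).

f f r

  after f: (1 6 5 4)
  after f: (1 5)(4 6)
  after r: (1 6 3 2 7 5)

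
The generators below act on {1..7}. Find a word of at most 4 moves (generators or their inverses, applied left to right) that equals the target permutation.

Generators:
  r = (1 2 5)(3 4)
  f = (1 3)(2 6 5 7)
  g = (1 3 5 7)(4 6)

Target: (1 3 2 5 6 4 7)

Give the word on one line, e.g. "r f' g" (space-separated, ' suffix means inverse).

  after g: (1 3 5 7)(4 6)
  after f: (2 6 4 5)(3 7)
  after f: (1 3 2 5 6 4 7)

g f f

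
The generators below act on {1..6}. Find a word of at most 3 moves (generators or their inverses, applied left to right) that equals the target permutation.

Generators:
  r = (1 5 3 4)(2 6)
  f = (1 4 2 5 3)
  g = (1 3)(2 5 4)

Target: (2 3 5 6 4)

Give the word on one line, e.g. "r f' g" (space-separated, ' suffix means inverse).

f' r f'

  after f': (1 3 5 2 4)
  after r: (1 4 5 6 2)
  after f': (2 3 5 6 4)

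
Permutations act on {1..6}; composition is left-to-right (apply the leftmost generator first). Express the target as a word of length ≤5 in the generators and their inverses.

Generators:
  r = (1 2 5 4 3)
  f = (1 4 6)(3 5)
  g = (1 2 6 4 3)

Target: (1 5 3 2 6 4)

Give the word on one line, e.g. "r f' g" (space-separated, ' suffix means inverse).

f f g g f

  after f: (1 4 6)(3 5)
  after f: (1 6 4)
  after g: (1 4 2 6 3)
  after g: (1 3 2 4 6)
  after f: (1 5 3 2 6 4)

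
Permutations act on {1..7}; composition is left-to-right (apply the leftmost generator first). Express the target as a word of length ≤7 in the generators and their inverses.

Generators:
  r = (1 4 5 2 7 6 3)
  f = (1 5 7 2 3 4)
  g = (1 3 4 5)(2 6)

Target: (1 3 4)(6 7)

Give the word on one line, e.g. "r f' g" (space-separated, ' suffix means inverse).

  after g': (1 5 4 3)(2 6)
  after f': (2 6 7 5 3 4)
  after r': (1 3)(2 7 4 5 6)
  after g': (2 7 3 5)
  after r': (1 3 4)(6 7)

g' f' r' g' r'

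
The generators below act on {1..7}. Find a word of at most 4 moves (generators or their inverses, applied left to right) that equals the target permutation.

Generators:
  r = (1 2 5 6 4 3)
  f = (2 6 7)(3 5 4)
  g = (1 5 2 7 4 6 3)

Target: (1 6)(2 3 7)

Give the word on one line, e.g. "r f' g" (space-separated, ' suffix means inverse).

  after r': (1 3 4 6 5 2)
  after g': (1 6)(2 3 7)

r' g'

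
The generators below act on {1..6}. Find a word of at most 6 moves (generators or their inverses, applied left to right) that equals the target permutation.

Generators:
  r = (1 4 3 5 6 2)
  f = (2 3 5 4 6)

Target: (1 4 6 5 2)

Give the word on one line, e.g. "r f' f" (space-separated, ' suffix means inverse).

  after r': (1 2 6 5 3 4)
  after f: (1 3 6 4)
  after r: (1 5 6 3 2)
  after f: (1 4 6 5 2)

r' f r f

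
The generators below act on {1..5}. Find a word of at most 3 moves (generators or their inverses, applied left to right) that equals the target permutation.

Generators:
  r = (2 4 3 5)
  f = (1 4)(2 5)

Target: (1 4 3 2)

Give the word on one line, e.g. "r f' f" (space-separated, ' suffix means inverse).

r f

  after r: (2 4 3 5)
  after f: (1 4 3 2)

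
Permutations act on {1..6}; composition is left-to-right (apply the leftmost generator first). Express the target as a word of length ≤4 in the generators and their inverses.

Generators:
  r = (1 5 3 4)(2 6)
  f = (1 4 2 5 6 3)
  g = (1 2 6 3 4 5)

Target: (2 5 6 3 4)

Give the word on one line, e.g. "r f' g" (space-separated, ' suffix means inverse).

f' f' g f

  after f': (1 3 6 5 2 4)
  after f': (1 6 2)(3 5 4)
  after g: (1 3)
  after f: (2 5 6 3 4)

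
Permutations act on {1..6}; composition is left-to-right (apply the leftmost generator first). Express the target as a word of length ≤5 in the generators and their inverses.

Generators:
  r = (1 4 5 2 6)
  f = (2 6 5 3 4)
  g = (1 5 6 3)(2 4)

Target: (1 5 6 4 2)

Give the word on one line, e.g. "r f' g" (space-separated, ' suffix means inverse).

  after g: (1 5 6 3)(2 4)
  after f: (1 3)(4 6)
  after r': (1 3 6)(2 5 4)
  after g': (1 6 3 5 2)
  after f: (1 5 6 4 2)

g f r' g' f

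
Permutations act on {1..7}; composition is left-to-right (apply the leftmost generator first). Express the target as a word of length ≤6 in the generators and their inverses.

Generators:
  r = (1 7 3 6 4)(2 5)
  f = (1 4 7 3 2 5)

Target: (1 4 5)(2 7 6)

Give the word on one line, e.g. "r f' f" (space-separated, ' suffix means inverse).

r f' f' r'

  after r: (1 7 3 6 4)(2 5)
  after f': (1 4 5 3 6)
  after f': (2 3 6 5 7 4)
  after r': (1 4 5)(2 7 6)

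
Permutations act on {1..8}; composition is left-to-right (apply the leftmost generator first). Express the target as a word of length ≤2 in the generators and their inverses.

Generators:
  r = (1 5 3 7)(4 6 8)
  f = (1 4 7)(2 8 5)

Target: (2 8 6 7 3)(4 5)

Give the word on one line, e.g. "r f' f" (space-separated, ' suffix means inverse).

  after r': (1 7 3 5)(4 8 6)
  after f: (2 8 6 7 3)(4 5)

r' f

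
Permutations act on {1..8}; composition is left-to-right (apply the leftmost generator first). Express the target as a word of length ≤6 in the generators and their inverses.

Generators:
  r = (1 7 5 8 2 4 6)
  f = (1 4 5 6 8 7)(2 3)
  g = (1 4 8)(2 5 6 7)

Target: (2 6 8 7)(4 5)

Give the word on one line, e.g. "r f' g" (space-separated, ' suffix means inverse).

f' f' g' g'

  after f': (1 7 8 6 5 4)(2 3)
  after f': (1 8 5)(4 7 6)
  after g': (1 4 6)(2 7 5 8)
  after g': (2 6 8 7)(4 5)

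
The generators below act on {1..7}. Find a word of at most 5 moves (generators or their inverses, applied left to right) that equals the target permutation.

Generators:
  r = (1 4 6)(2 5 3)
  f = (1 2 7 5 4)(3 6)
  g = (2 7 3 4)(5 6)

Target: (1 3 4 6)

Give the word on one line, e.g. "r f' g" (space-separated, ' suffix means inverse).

g r' f'

  after g: (2 7 3 4)(5 6)
  after r': (1 6 2 7 5 4 3)
  after f': (1 3 4 6)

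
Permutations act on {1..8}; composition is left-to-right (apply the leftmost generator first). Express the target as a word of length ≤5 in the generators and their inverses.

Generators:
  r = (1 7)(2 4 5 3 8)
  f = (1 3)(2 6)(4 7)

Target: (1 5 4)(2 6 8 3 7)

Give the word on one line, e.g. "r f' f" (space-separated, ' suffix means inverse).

f' r' f' f'

  after f': (1 3)(2 6)(4 7)
  after r': (1 5 4)(2 6 8 3 7)
  after f': (1 5 7 6 8)(3 4)
  after f': (1 5 4)(2 6 8 3 7)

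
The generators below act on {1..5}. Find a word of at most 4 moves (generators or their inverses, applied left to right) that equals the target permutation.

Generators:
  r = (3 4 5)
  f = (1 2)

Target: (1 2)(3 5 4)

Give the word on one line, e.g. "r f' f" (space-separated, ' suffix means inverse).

  after r': (3 5 4)
  after f: (1 2)(3 5 4)

r' f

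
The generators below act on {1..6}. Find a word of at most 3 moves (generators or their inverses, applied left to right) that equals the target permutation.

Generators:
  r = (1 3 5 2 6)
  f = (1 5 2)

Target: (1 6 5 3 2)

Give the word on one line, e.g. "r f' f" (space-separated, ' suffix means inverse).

  after r': (1 6 2 5 3)
  after f': (1 6 5 3 2)

r' f'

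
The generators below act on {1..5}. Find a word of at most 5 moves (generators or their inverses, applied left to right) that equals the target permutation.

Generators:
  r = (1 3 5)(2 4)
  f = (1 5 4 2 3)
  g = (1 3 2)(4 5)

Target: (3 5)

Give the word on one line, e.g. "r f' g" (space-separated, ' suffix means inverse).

g' g' f' g

  after g': (1 2 3)(4 5)
  after g': (1 3 2)
  after f': (1 2 3 4 5)
  after g: (3 5)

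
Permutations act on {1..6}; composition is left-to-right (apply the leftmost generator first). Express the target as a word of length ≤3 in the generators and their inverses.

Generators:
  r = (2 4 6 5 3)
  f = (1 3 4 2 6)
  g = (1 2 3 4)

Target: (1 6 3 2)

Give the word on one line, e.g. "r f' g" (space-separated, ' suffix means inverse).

  after f': (1 6 2 4 3)
  after g: (1 6 3 2)

f' g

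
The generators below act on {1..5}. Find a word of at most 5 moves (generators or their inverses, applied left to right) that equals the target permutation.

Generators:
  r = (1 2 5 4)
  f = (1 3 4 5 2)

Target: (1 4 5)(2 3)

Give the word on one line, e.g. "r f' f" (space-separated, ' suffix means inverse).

  after r: (1 2 5 4)
  after r: (1 5)(2 4)
  after f: (1 2 5 3 4)
  after r: (1 5 3)(2 4)
  after f': (1 4 5)(2 3)

r r f r f'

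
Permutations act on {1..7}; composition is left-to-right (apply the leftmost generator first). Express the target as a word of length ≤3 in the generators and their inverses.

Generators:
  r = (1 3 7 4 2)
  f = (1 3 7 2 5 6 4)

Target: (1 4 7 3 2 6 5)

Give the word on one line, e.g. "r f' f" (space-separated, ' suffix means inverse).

r' f' r

  after r': (1 2 4 7 3)
  after f': (1 7)(2 6 5)(3 4)
  after r: (1 4 7 3 2 6 5)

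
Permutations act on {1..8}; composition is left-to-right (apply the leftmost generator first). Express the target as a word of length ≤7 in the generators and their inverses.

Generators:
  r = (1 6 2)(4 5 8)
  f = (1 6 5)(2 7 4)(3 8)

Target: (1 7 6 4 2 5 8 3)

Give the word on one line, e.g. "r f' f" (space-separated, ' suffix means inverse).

  after f: (1 6 5)(2 7 4)(3 8)
  after r: (1 2 7 5 6 8 3 4)
  after f': (1 4 5)(3 7 6)
  after f': (1 7)(2 4 6 8 3)
  after r: (1 7 6 4 2 5 8 3)

f r f' f' r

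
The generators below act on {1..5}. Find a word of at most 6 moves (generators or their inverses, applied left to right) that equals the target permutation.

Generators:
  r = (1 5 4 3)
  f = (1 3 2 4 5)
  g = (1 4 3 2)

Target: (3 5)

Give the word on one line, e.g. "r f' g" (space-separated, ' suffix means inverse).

r f' g' r f

  after r: (1 5 4 3)
  after f': (1 4)(2 3 5)
  after g': (2 4)(3 5)
  after r: (1 5)(2 3 4)
  after f: (3 5)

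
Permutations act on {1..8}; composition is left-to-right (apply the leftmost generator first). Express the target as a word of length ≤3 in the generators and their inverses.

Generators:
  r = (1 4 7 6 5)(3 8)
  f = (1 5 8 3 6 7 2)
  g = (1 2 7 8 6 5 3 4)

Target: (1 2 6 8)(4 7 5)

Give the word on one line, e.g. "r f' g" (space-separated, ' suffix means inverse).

f' r

  after f': (1 2 7 6 3 8 5)
  after r: (1 2 6 8)(4 7 5)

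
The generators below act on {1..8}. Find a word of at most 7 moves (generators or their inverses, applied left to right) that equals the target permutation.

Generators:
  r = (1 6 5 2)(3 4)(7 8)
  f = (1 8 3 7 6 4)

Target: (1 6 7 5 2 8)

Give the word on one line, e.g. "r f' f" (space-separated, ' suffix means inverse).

  after r': (1 2 5 6)(3 4)(7 8)
  after f': (1 2 5 7)(3 6 4 8)
  after r': (1 5 8 4 7 2 6 3)
  after f': (1 5)(2 7)(3 4)(6 8)
  after r': (1 6 7 5 2 8)

r' f' r' f' r'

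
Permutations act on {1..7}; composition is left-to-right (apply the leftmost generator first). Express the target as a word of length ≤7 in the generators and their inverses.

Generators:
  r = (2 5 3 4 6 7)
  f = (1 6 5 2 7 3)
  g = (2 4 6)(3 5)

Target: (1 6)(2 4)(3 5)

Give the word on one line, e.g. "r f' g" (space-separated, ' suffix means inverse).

f' g' r' g r

  after f': (1 3 7 2 5 6)
  after g': (1 5 4 2 3 7 6)
  after r': (1 2 5 3 6)(4 7)
  after g: (1 4 7 6)(2 3)
  after r: (1 6)(2 4)(3 5)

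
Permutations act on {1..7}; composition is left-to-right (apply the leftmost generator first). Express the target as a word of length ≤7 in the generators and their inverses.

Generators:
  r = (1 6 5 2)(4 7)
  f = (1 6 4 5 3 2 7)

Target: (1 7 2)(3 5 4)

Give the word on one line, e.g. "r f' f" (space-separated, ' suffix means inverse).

r f f r f

  after r: (1 6 5 2)(4 7)
  after f: (1 4)(2 6 3)(5 7)
  after f: (1 5)(2 4 6)(3 7)
  after r: (1 2 7 3 4 5 6)
  after f: (1 7 2)(3 5 4)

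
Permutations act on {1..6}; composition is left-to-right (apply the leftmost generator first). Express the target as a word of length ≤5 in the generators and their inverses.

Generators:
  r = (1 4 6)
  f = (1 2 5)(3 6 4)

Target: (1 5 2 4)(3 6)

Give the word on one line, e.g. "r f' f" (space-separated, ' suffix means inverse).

f' r' r'

  after f': (1 5 2)(3 4 6)
  after r': (1 5 2 6 3)
  after r': (1 5 2 4)(3 6)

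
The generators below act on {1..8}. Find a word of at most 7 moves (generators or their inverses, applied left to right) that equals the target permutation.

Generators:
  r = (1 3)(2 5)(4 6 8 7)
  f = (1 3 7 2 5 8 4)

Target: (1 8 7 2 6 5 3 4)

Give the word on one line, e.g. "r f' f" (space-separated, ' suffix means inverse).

f r f' r r

  after f: (1 3 7 2 5 8 4)
  after r: (3 4)(5 7)(6 8)
  after f': (1 4)(2 7)(3 8 6 5)
  after r: (1 6 2 4 3 7 5)
  after r: (1 8 7 2 6 5 3 4)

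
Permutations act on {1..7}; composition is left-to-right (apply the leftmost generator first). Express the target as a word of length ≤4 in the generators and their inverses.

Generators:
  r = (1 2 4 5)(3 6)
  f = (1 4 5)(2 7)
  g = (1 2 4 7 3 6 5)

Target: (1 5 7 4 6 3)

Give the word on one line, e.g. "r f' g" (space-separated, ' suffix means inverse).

  after g': (1 5 6 3 7 4 2)
  after r': (1 4)(2 5 3 7)
  after f': (2 4 5 3)
  after g': (1 5 7 4 6 3)

g' r' f' g'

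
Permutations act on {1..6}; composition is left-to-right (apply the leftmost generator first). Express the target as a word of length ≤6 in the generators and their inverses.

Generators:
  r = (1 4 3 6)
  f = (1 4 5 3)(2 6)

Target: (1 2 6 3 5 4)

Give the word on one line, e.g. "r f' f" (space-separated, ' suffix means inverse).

  after f: (1 4 5 3)(2 6)
  after r': (2 3 6)(4 5)
  after r': (1 6 2 4 5)
  after f': (1 2)(3 5)
  after r': (1 2 6 3 5 4)

f r' r' f' r'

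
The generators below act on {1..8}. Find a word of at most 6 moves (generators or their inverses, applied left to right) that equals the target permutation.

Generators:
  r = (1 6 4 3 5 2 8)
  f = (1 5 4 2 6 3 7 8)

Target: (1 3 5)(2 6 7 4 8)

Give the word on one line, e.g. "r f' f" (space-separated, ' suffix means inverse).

r f r' r' f

  after r: (1 6 4 3 5 2 8)
  after f: (1 3 4 7 8 5 6 2)
  after r': (1 4 7 2 8 3 6 5)
  after r': (1 6 3)(4 7 5 8)
  after f: (1 3 5)(2 6 7 4 8)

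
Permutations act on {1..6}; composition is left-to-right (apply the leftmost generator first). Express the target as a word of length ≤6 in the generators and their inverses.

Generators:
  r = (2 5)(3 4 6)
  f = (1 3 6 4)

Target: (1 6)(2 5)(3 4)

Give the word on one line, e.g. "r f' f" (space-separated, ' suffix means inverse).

  after f': (1 4 6 3)
  after r: (1 6 4 3)(2 5)
  after r: (1 3)
  after r: (1 4 6 3)(2 5)
  after f': (1 6)(2 5)(3 4)

f' r r r f'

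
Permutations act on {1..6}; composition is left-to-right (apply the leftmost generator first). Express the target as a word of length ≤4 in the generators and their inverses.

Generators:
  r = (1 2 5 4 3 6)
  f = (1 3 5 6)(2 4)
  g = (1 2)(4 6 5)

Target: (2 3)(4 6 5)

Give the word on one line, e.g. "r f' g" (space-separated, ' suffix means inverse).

r' f

  after r': (1 6 3 4 5 2)
  after f: (2 3)(4 6 5)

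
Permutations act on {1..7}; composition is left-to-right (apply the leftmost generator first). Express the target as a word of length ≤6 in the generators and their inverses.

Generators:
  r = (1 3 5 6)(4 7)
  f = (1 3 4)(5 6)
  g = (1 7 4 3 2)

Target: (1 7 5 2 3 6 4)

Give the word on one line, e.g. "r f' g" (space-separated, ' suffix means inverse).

f' r' f' r g'

  after f': (1 4 3)(5 6)
  after r': (1 7 4)(3 6)
  after f': (1 7 3 5 6)
  after r: (1 4 7 5)(3 6)
  after g': (1 7 5 2 3 6 4)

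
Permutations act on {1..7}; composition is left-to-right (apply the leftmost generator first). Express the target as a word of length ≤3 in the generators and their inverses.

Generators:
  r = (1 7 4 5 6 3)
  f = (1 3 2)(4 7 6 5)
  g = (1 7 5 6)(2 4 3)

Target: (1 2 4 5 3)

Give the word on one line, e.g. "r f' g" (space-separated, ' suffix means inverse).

r' g

  after r': (1 3 6 5 4 7)
  after g: (1 2 4 5 3)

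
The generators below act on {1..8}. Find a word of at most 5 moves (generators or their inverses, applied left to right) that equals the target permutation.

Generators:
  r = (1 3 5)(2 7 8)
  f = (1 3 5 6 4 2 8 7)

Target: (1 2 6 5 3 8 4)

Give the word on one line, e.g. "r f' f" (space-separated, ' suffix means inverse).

f' f' r

  after f': (1 7 8 2 4 6 5 3)
  after f': (1 8 4 5)(2 6 3 7)
  after r: (1 2 6 5 3 8 4)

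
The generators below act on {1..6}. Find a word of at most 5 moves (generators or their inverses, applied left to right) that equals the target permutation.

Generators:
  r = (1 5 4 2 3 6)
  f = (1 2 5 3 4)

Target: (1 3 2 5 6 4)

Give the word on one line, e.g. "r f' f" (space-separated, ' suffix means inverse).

r f' f' r' r'

  after r: (1 5 4 2 3 6)
  after f': (1 2 5 3 6 4)
  after f': (3 6)
  after r': (1 6 2 4 5)
  after r': (1 3 2 5 6 4)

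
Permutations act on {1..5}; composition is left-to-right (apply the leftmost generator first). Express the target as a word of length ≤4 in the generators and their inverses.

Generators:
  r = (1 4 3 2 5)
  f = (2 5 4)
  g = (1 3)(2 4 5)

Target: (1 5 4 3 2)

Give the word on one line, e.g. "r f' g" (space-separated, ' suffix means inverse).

g f r' g

  after g: (1 3)(2 4 5)
  after f: (1 3)
  after r': (1 4)(2 3 5)
  after g: (1 5 4 3 2)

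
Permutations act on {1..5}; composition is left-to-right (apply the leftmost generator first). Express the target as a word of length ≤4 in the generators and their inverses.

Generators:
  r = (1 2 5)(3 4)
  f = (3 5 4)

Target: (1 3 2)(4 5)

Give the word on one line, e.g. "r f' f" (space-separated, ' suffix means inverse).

  after f: (3 5 4)
  after r': (1 5 3 2)
  after f': (1 3 2)(4 5)

f r' f'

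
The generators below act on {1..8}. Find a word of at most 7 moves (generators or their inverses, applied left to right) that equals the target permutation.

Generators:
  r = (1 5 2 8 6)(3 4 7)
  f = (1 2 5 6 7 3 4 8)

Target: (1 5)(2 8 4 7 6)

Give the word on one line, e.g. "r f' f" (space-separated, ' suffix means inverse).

  after f: (1 2 5 6 7 3 4 8)
  after r: (1 8 5)(3 7 4 6)
  after f: (2 5)(4 7 8 6)
  after f: (1 2 6 8 7)(3 4)
  after r': (1 5)(2 8 4 7 6)

f r f f r'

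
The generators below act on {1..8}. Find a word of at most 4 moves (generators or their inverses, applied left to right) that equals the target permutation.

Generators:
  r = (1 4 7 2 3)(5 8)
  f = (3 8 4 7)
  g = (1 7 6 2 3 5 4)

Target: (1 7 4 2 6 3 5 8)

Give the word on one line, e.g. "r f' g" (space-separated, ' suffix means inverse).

f f g' f

  after f: (3 8 4 7)
  after f: (3 4)(7 8)
  after g': (1 4 2 6 7 8)(3 5)
  after f: (1 7 4 2 6 3 5 8)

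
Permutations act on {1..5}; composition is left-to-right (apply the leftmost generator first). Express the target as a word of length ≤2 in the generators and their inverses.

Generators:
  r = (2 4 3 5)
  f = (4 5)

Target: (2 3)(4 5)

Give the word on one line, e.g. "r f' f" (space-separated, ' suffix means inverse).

r r

  after r: (2 4 3 5)
  after r: (2 3)(4 5)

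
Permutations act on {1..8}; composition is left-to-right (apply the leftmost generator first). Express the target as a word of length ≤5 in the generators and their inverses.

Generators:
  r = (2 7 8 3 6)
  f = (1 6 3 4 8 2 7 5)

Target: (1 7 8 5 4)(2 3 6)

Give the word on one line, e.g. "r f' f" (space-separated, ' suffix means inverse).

  after r: (2 7 8 3 6)
  after r: (2 8 6 7 3)
  after f': (1 5 7 6 2 4 3 8)
  after r: (1 5 8)(2 4 6 7)
  after f': (1 7 8 5 4)(2 3 6)

r r f' r f'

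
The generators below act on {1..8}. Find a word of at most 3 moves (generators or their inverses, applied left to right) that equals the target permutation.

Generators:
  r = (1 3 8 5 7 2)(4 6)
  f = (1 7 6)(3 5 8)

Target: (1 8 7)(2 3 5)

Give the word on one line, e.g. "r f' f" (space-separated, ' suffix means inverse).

  after r: (1 3 8 5 7 2)(4 6)
  after r: (1 8 7)(2 3 5)

r r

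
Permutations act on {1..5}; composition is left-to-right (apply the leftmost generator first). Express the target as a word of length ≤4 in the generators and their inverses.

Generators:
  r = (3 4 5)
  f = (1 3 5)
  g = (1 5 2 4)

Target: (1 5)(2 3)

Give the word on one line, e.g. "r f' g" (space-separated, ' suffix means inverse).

g' f g f'

  after g': (1 4 2 5)
  after f: (1 4 2)(3 5)
  after g: (2 5 3)
  after f': (1 5)(2 3)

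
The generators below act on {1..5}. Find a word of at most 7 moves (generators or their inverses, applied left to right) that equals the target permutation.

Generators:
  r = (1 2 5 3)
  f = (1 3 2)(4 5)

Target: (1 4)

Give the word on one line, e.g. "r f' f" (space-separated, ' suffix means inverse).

  after f: (1 3 2)(4 5)
  after r: (3 5 4)
  after r: (1 2 5 4)
  after r: (1 5 4 2 3)
  after f: (1 4)

f r r r f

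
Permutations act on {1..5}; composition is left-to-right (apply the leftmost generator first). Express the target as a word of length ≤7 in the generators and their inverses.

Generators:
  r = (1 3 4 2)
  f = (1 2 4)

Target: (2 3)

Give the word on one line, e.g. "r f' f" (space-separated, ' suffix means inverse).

f r' r' f' r'

  after f: (1 2 4)
  after r': (1 4 2 3)
  after r': (1 3 2)
  after f': (1 3)(2 4)
  after r': (2 3)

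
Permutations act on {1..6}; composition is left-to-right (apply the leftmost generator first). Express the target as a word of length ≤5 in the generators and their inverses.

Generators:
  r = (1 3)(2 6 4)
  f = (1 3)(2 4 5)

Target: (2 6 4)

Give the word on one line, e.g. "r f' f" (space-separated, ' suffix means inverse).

f' f' f' r

  after f': (1 3)(2 5 4)
  after f': (2 4 5)
  after f': (1 3)
  after r: (2 6 4)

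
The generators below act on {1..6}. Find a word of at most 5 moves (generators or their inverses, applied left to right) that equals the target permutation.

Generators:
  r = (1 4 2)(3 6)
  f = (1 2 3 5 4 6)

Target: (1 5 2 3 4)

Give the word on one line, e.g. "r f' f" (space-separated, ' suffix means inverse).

f' r f r'

  after f': (1 6 4 5 3 2)
  after r: (1 3)(2 4 5 6)
  after f: (1 5)(2 6 3)
  after r': (1 5 2 3 4)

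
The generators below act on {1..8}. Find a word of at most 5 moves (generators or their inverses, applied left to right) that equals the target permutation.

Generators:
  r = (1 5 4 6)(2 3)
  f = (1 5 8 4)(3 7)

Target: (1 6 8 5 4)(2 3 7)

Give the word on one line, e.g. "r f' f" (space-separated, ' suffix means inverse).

  after r: (1 5 4 6)(2 3)
  after r: (1 4)(5 6)
  after f: (3 7)(4 5 6 8)
  after r': (1 6 8 5 4)(2 3 7)

r r f r'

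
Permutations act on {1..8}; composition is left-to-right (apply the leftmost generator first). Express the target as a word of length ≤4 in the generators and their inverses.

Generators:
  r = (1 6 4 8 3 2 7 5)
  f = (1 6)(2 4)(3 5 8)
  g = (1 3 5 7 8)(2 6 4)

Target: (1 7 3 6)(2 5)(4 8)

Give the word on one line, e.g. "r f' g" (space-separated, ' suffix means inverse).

  after g': (1 8 7 5 3)(2 4 6)
  after f': (1 5 8 7 3 6 4)
  after r': (1 7 8 2 3)(4 5)
  after f: (1 7 3 6)(2 5)(4 8)

g' f' r' f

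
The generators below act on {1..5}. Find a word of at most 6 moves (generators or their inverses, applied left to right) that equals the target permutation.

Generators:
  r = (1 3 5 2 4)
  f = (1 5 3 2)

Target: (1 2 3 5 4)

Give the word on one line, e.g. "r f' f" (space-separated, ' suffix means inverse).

f r' r' f'

  after f: (1 5 3 2)
  after r': (1 3 5)(2 4)
  after r': (4 5)
  after f': (1 2 3 5 4)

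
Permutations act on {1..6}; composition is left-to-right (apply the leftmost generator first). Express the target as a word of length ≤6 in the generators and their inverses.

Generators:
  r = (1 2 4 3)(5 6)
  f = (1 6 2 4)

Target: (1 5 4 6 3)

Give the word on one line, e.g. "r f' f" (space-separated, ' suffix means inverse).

  after f: (1 6 2 4)
  after r: (1 5 6 4 2 3)
  after f': (1 5)(2 3 4 6)
  after r': (1 6)(2 4 5 3)
  after r': (1 5 4 6 3)

f r f' r' r'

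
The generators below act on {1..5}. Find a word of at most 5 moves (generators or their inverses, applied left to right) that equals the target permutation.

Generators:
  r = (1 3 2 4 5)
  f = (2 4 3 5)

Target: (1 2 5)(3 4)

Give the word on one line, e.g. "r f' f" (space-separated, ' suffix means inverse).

  after r': (1 5 4 2 3)
  after f: (1 2 5 3)
  after r': (1 3 5)(2 4)
  after f: (1 5)(2 3)
  after f: (1 2 5)(3 4)

r' f r' f f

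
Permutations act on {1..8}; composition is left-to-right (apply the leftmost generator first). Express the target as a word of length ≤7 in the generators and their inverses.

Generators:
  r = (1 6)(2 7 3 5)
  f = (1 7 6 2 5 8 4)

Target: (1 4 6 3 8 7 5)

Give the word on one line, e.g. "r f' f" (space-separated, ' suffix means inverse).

f r r f f

  after f: (1 7 6 2 5 8 4)
  after r: (1 3 5 8 4 6 7)
  after r: (1 5 8 4)(2 7 6 3)
  after f: (1 8)(2 6 3 5 4 7)
  after f: (1 4 6 3 8 7 5)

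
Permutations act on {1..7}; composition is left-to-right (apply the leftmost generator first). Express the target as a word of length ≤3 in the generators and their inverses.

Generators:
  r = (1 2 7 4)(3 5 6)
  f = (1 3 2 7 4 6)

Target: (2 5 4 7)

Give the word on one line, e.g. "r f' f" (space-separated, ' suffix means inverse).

f' r f'

  after f': (1 6 4 7 2 3)
  after r: (1 3 2 5 6)
  after f': (2 5 4 7)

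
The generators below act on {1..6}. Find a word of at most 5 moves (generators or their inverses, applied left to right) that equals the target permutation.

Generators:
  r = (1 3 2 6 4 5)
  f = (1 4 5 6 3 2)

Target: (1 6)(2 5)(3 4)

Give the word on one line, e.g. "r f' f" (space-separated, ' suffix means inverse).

  after r': (1 5 4 6 2 3)
  after f: (1 6)(3 4)
  after r: (1 4 2 6 3 5)
  after r: (1 5 3)(2 4 6)
  after f: (1 6)(2 5)(3 4)

r' f r r f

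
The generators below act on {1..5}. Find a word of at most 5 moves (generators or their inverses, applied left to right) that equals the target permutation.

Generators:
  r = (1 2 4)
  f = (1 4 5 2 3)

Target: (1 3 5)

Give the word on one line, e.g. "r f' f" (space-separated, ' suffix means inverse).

f r' r' f'

  after f: (1 4 5 2 3)
  after r': (1 2 3 4 5)
  after r': (2 3)(4 5)
  after f': (1 3 5)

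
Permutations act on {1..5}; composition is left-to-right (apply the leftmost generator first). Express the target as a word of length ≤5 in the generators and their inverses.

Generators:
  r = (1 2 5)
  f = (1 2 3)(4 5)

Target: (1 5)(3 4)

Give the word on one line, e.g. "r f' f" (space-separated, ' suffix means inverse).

f' r f' r

  after f': (1 3 2)(4 5)
  after r: (1 3 5 4)
  after f': (1 2)(3 4)
  after r: (1 5)(3 4)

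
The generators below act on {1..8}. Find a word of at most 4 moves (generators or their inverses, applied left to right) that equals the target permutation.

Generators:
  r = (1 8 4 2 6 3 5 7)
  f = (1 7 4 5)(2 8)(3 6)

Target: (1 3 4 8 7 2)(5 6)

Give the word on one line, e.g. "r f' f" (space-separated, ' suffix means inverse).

f' r' f r

  after f': (1 5 4 7)(2 8)(3 6)
  after r': (1 3 2)(4 5 8)
  after f: (1 6 3 8 5 2 7 4)
  after r: (1 3 4 8 7 2)(5 6)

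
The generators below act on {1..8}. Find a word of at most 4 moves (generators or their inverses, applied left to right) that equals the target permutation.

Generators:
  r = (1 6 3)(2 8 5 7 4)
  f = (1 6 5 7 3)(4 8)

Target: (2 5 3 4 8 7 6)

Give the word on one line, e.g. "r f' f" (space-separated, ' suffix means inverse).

  after f: (1 6 5 7 3)(4 8)
  after r': (2 4)(6 8 7)
  after f': (1 3 7)(2 8 5 6 4)
  after r: (2 5 3 4 8 7 6)

f r' f' r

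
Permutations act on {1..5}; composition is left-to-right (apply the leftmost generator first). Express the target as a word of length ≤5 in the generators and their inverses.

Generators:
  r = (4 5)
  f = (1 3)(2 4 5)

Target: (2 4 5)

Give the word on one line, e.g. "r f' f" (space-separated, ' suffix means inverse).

  after r: (4 5)
  after f: (1 3)(2 4)
  after r': (1 3)(2 5 4)
  after f': (2 4 5)

r f r' f'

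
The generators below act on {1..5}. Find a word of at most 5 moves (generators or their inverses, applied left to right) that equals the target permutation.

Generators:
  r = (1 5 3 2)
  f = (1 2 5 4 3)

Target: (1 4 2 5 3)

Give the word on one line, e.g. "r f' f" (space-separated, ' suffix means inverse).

  after f': (1 3 4 5 2)
  after r: (1 2 5)(3 4)
  after f: (1 5 2 4)
  after r: (1 3 2 4 5)
  after f': (1 4 2 5 3)

f' r f r f'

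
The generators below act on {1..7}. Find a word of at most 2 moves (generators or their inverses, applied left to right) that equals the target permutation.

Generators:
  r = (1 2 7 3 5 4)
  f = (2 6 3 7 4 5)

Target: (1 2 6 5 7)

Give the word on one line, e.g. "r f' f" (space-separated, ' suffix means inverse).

f r

  after f: (2 6 3 7 4 5)
  after r: (1 2 6 5 7)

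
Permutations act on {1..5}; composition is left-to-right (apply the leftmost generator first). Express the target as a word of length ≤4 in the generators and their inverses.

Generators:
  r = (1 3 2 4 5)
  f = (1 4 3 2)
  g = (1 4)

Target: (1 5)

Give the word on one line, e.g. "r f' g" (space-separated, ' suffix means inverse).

g' f' g r

  after g': (1 4)
  after f': (2 3 4)
  after g: (1 4 2 3)
  after r: (1 5)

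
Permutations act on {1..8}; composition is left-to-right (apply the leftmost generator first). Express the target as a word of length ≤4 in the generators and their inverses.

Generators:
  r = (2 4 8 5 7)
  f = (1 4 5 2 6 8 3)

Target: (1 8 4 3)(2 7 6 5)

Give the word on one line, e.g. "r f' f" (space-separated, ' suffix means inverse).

r f r

  after r: (2 4 8 5 7)
  after f: (1 4 3)(2 5 7 6 8)
  after r: (1 8 4 3)(2 7 6 5)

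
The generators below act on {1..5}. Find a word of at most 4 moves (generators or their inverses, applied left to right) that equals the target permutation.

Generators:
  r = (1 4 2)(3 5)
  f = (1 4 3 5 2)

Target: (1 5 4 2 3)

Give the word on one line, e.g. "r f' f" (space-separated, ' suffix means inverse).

  after f': (1 2 5 3 4)
  after f': (1 5 4 2 3)

f' f'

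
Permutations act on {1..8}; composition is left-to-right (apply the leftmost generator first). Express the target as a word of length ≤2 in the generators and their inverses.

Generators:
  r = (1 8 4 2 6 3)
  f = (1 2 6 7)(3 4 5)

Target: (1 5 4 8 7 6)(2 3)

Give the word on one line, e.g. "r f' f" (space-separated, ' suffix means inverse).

r' f'

  after r': (1 3 6 2 4 8)
  after f': (1 5 4 8 7 6)(2 3)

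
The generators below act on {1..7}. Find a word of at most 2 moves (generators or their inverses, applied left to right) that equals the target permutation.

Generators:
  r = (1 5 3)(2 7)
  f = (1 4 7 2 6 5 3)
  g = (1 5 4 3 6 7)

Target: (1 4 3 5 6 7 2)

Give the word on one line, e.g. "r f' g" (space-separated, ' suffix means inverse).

  after r: (1 5 3)(2 7)
  after g: (1 4 3 5 6 7 2)

r g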